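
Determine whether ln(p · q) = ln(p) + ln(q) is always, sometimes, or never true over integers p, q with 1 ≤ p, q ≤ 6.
The identity holds for every pair in the range. For instance at (p, q) = (1, 1): both sides equal 0.

Answer: Always true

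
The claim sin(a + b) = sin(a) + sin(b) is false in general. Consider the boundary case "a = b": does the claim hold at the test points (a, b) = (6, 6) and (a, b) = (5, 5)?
No, fails at both test points

At (6, 6): LHS = sin(12) ≈ -0.5366 ≠ RHS = 2·sin(6) ≈ -0.5588
At (5, 5): LHS = sin(10) ≈ -0.544 ≠ RHS = 2·sin(5) ≈ -1.918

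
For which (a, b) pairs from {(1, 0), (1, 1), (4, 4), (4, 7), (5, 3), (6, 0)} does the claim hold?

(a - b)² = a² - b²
(1, 0), (1, 1), (4, 4), (6, 0)

Testing each pair:
(1, 0): LHS = 1, RHS = 1 → holds
(1, 1): LHS = 0, RHS = 0 → holds
(4, 4): LHS = 0, RHS = 0 → holds
(4, 7): LHS = 9, RHS = -33 → fails
(5, 3): LHS = 4, RHS = 16 → fails
(6, 0): LHS = 36, RHS = 36 → holds

4 of 6 pairs satisfy the claim.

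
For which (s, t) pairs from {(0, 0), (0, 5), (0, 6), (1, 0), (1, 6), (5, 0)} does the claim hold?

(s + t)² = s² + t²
Testing each pair:
(0, 0): LHS = 0, RHS = 0 → holds
(0, 5): LHS = 25, RHS = 25 → holds
(0, 6): LHS = 36, RHS = 36 → holds
(1, 0): LHS = 1, RHS = 1 → holds
(1, 6): LHS = 49, RHS = 37 → fails
(5, 0): LHS = 25, RHS = 25 → holds

5 of 6 pairs satisfy the claim.

Answer: (0, 0), (0, 5), (0, 6), (1, 0), (5, 0)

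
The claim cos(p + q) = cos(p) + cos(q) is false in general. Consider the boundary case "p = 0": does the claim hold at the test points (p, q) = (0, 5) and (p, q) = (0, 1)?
No, fails at both test points

At (0, 5): LHS = cos(5) ≈ 0.2837 ≠ RHS = cos(5) + 1 ≈ 1.284
At (0, 1): LHS = cos(1) ≈ 0.5403 ≠ RHS = cos(1) + 1 ≈ 1.54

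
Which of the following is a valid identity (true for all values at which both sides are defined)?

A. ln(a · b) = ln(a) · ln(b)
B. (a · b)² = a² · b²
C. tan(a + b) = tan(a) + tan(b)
B

A: fails at (1, 3) — LHS = ln(3) ≈ 1.099, RHS = 0.
B: holds — e.g. at (4, 5), both sides equal 400.
C: fails at (3, 4) — LHS = tan(7) ≈ 0.8714, RHS = tan(3) + tan(4) ≈ 1.015.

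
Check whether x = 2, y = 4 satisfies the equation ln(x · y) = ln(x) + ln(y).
Holds

Substituting x = 2, y = 4:

LHS = ln(2 · 4) = ln(8) ≈ 2.079
RHS = ln(2) + ln(4) ≈ 2.079

LHS = RHS, so the equation holds at this point.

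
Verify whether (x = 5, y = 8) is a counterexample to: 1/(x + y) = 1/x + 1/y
Yes

Substituting x = 5, y = 8:
LHS = 1/(5 + 8) = 1/13
RHS = 1/5 + 1/8 = 13/40

Since LHS ≠ RHS, this pair disproves the claim.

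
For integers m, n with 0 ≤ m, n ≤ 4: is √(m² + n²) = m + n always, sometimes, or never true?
It holds at (m, n) = (0, 2) (both sides equal 2), but fails at (m, n) = (2, 3) (LHS = √(13) ≈ 3.606, RHS = 5).

Answer: Sometimes true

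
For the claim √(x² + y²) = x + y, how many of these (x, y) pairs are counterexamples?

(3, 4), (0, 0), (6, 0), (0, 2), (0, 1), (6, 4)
2

Testing each pair:
(3, 4): LHS = 5, RHS = 7 → counterexample
(0, 0): LHS = 0, RHS = 0 → satisfies claim
(6, 0): LHS = 6, RHS = 6 → satisfies claim
(0, 2): LHS = 2, RHS = 2 → satisfies claim
(0, 1): LHS = 1, RHS = 1 → satisfies claim
(6, 4): LHS = 2·√(13) ≈ 7.211, RHS = 10 → counterexample

That makes 2 counterexamples.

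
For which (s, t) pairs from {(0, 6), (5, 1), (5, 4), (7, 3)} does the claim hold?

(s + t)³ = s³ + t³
Testing each pair:
(0, 6): LHS = 216, RHS = 216 → holds
(5, 1): LHS = 216, RHS = 126 → fails
(5, 4): LHS = 729, RHS = 189 → fails
(7, 3): LHS = 1000, RHS = 370 → fails

1 of 4 pairs satisfies the claim.

Answer: (0, 6)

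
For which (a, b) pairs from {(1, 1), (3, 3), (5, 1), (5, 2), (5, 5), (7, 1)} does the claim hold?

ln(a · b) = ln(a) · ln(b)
(1, 1)

Testing each pair:
(1, 1): LHS = 0, RHS = 0 → holds
(3, 3): LHS = ln(9) ≈ 2.197, RHS = ln(3)² ≈ 1.207 → fails
(5, 1): LHS = ln(5) ≈ 1.609, RHS = 0 → fails
(5, 2): LHS = ln(10) ≈ 2.303, RHS = ln(2)·ln(5) ≈ 1.116 → fails
(5, 5): LHS = ln(25) ≈ 3.219, RHS = ln(5)² ≈ 2.59 → fails
(7, 1): LHS = ln(7) ≈ 1.946, RHS = 0 → fails

1 of 6 pairs satisfies the claim.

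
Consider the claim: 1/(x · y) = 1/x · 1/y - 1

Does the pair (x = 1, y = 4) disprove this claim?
Substituting x = 1, y = 4:
LHS = 1/(1 · 4) = 1/4
RHS = 1/1 · 1/4 - 1 = -3/4

Since LHS ≠ RHS, this pair disproves the claim.

Answer: Yes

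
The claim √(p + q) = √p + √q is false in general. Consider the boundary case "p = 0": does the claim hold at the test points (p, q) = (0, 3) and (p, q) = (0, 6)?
At (0, 3): LHS = √(3) ≈ 1.732, RHS = √(3) ≈ 1.732 → equal
At (0, 6): LHS = √(6) ≈ 2.449, RHS = √(6) ≈ 2.449 → equal

So the claim does hold at both of these boundary points, even though it is not an identity.

Answer: Yes, holds at both test points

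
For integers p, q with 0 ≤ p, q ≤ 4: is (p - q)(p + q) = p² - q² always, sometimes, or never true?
Always true

The identity holds for every pair in the range. For instance at (p, q) = (4, 0): both sides equal 16.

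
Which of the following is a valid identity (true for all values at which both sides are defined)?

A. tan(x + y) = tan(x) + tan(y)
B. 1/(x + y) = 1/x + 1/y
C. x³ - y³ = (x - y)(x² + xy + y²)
C

A: fails at (2, 2) — LHS = tan(4) ≈ 1.158, RHS = 2·tan(2) ≈ -4.37.
B: fails at (1, 1) — LHS = 1/2, RHS = 2.
C: holds — e.g. at (0, 1), both sides equal -1.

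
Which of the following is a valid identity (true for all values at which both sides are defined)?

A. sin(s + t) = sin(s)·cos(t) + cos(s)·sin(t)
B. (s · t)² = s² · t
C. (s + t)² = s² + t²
A

A: holds — e.g. at (4, 6), both sides equal sin(10) ≈ -0.544.
B: fails at (4, 5) — LHS = 400, RHS = 80.
C: fails at (5, 8) — LHS = 169, RHS = 89.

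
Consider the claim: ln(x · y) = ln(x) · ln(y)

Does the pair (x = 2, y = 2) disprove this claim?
Substituting x = 2, y = 2:
LHS = ln(2 · 2) = ln(4) ≈ 1.386
RHS = ln(2) · ln(2) = ln(2)² ≈ 0.4805

Since LHS ≠ RHS, this pair disproves the claim.

Answer: Yes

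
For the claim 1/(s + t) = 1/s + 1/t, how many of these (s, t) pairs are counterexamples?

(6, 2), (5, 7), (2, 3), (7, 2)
4

Testing each pair:
(6, 2): LHS = 1/8, RHS = 2/3 → counterexample
(5, 7): LHS = 1/12, RHS = 12/35 → counterexample
(2, 3): LHS = 1/5, RHS = 5/6 → counterexample
(7, 2): LHS = 1/9, RHS = 9/14 → counterexample

That makes 4 counterexamples.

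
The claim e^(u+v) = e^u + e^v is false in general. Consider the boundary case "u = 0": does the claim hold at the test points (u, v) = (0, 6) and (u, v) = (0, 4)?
No, fails at both test points

At (0, 6): LHS = e^6 ≈ 403.4 ≠ RHS = 1 + e^6 ≈ 404.4
At (0, 4): LHS = e^4 ≈ 54.6 ≠ RHS = 1 + e^4 ≈ 55.6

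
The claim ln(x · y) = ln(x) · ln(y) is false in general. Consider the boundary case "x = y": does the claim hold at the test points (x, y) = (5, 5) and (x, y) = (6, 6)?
At (5, 5): LHS = ln(25) ≈ 3.219 ≠ RHS = ln(5)² ≈ 2.59
At (6, 6): LHS = ln(36) ≈ 3.584 ≠ RHS = ln(6)² ≈ 3.21

Answer: No, fails at both test points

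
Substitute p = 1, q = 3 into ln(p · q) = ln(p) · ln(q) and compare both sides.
LHS = ln(1 · 3) = ln(3) ≈ 1.099
RHS = ln(1) · ln(3) = 0

LHS ≠ RHS (they differ by about 1.099), so the equation does not hold here.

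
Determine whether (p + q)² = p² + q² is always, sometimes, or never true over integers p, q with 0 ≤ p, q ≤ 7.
Sometimes true

It holds at (p, q) = (1, 0) (both sides equal 1), but fails at (p, q) = (3, 3) (LHS = 36, RHS = 18).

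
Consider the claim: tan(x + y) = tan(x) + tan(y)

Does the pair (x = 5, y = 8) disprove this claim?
Substituting x = 5, y = 8:
LHS = tan(5 + 8) = tan(13) ≈ 0.463
RHS = tan(5) + tan(8) ≈ -10.18

Since LHS ≠ RHS, this pair disproves the claim.

Answer: Yes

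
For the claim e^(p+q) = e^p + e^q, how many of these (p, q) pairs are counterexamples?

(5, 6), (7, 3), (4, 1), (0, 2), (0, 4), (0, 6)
6

Testing each pair:
(5, 6): LHS = e^11 ≈ 59874.1, RHS = e^5 + e^6 ≈ 551.8 → counterexample
(7, 3): LHS = e^10 ≈ 22026.5, RHS = e^3 + e^7 ≈ 1117 → counterexample
(4, 1): LHS = e^5 ≈ 148.4, RHS = e + e^4 ≈ 57.32 → counterexample
(0, 2): LHS = e^2 ≈ 7.389, RHS = 1 + e^2 ≈ 8.389 → counterexample
(0, 4): LHS = e^4 ≈ 54.6, RHS = 1 + e^4 ≈ 55.6 → counterexample
(0, 6): LHS = e^6 ≈ 403.4, RHS = 1 + e^6 ≈ 404.4 → counterexample

That makes 6 counterexamples.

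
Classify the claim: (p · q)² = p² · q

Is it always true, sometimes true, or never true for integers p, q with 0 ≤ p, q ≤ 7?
Sometimes true

It holds at (p, q) = (6, 1) (both sides equal 36), but fails at (p, q) = (3, 6) (LHS = 324, RHS = 54).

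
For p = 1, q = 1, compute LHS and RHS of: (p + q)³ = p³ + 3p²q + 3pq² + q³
LHS = (1 + 1)³ = 8
RHS = 1³ + 3·1²·1 + 3·1·1² + 1³ = 8

LHS = RHS: the two sides agree.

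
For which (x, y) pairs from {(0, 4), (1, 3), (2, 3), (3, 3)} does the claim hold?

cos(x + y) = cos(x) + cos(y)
None

Testing each pair:
(0, 4): LHS = cos(4) ≈ -0.6536, RHS = cos(4) + 1 ≈ 0.3464 → fails
(1, 3): LHS = cos(4) ≈ -0.6536, RHS = cos(3) + cos(1) ≈ -0.4497 → fails
(2, 3): LHS = cos(5) ≈ 0.2837, RHS = cos(3) + cos(2) ≈ -1.406 → fails
(3, 3): LHS = cos(6) ≈ 0.9602, RHS = 2·cos(3) ≈ -1.98 → fails

No pair satisfies the claim.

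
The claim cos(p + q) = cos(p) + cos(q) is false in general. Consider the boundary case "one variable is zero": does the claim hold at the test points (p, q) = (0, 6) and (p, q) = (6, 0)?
At (0, 6): LHS = cos(6) ≈ 0.9602 ≠ RHS = cos(6) + 1 ≈ 1.96
At (6, 0): LHS = cos(6) ≈ 0.9602 ≠ RHS = cos(6) + 1 ≈ 1.96

Answer: No, fails at both test points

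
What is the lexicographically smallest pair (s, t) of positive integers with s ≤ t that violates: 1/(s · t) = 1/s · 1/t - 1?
(s, t) = (1, 1)

Substituting (1, 1) into the claim:
LHS = 1/(1 · 1) = 1
RHS = 1/1 · 1/1 - 1 = 0

Since LHS ≠ RHS, this pair disproves the claim, and no lexicographically smaller pair (s ≤ t, positive integers) does.

For instance (4, 6) is also a counterexample (LHS = 1/24, RHS = -23/24), but it's lexicographically larger.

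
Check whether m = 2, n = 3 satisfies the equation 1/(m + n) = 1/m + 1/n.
Substituting m = 2, n = 3:

LHS = 1/(2 + 3) = 1/5
RHS = 1/2 + 1/3 = 5/6

LHS ≠ RHS, so the equation does not hold at this point.

Answer: Fails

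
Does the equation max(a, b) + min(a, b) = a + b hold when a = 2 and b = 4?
Substituting a = 2, b = 4:

LHS = max(2, 4) + min(2, 4) = 6
RHS = 2 + 4 = 6

LHS = RHS, so the equation holds at this point.

Answer: Holds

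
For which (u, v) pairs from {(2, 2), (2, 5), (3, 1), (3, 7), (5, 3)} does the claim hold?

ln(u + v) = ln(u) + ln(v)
Testing each pair:
(2, 2): LHS = ln(4) ≈ 1.386, RHS = 2·ln(2) ≈ 1.386 → holds
(2, 5): LHS = ln(7) ≈ 1.946, RHS = ln(2) + ln(5) ≈ 2.303 → fails
(3, 1): LHS = ln(4) ≈ 1.386, RHS = ln(3) ≈ 1.099 → fails
(3, 7): LHS = ln(10) ≈ 2.303, RHS = ln(3) + ln(7) ≈ 3.045 → fails
(5, 3): LHS = ln(8) ≈ 2.079, RHS = ln(3) + ln(5) ≈ 2.708 → fails

1 of 5 pairs satisfies the claim.

Answer: (2, 2)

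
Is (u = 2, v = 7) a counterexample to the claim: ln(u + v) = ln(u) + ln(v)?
Substituting u = 2, v = 7:
LHS = ln(2 + 7) = ln(9) ≈ 2.197
RHS = ln(2) + ln(7) ≈ 2.639

Since LHS ≠ RHS, this pair disproves the claim.

Answer: Yes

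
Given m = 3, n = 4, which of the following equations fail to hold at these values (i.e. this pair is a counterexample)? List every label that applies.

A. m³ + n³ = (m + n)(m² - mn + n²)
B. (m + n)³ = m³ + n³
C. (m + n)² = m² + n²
B, C

Evaluating each claim at the given values:
A. LHS = 91, RHS = 91 → holds here (LHS = RHS)
B. LHS = 343, RHS = 91 → fails here (LHS ≠ RHS)
C. LHS = 49, RHS = 25 → fails here (LHS ≠ RHS)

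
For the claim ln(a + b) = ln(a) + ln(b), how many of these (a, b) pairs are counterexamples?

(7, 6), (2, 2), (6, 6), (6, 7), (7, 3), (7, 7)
Testing each pair:
(7, 6): LHS = ln(13) ≈ 2.565, RHS = ln(6) + ln(7) ≈ 3.738 → counterexample
(2, 2): LHS = ln(4) ≈ 1.386, RHS = 2·ln(2) ≈ 1.386 → satisfies claim
(6, 6): LHS = ln(12) ≈ 2.485, RHS = 2·ln(6) ≈ 3.584 → counterexample
(6, 7): LHS = ln(13) ≈ 2.565, RHS = ln(6) + ln(7) ≈ 3.738 → counterexample
(7, 3): LHS = ln(10) ≈ 2.303, RHS = ln(3) + ln(7) ≈ 3.045 → counterexample
(7, 7): LHS = ln(14) ≈ 2.639, RHS = 2·ln(7) ≈ 3.892 → counterexample

That makes 5 counterexamples.

Answer: 5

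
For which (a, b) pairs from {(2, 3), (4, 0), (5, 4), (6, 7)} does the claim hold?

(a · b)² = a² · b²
All pairs

Testing each pair:
(2, 3): LHS = 36, RHS = 36 → holds
(4, 0): LHS = 0, RHS = 0 → holds
(5, 4): LHS = 400, RHS = 400 → holds
(6, 7): LHS = 1764, RHS = 1764 → holds

Every pair satisfies the claim.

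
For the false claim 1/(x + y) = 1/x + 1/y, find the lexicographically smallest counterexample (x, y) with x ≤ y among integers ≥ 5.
(x, y) = (5, 5)

Substituting (5, 5) into the claim:
LHS = 1/(5 + 5) = 1/10
RHS = 1/5 + 1/5 = 2/5

Since LHS ≠ RHS, this pair disproves the claim, and no lexicographically smaller pair (x ≤ y, integers ≥ 5) does.

For instance (7, 12) is also a counterexample (LHS = 1/19, RHS = 19/84), but it's lexicographically larger.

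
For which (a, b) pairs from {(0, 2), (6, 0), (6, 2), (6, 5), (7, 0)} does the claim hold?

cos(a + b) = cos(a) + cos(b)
Testing each pair:
(0, 2): LHS = cos(2) ≈ -0.4161, RHS = cos(2) + 1 ≈ 0.5839 → fails
(6, 0): LHS = cos(6) ≈ 0.9602, RHS = cos(6) + 1 ≈ 1.96 → fails
(6, 2): LHS = cos(8) ≈ -0.1455, RHS = cos(2) + cos(6) ≈ 0.544 → fails
(6, 5): LHS = cos(11) ≈ 0.004426, RHS = cos(5) + cos(6) ≈ 1.244 → fails
(7, 0): LHS = cos(7) ≈ 0.7539, RHS = cos(7) + 1 ≈ 1.754 → fails

No pair satisfies the claim.

Answer: None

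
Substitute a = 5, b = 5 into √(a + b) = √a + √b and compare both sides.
LHS = √(5 + 5) = √(10) ≈ 3.162
RHS = √5 + √5 = 2·√(5) ≈ 4.472

LHS ≠ RHS (they differ by about 1.31), so the equation does not hold here.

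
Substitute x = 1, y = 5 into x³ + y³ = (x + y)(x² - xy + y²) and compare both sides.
LHS = 1³ + 5³ = 126
RHS = (1 + 5)(1² - 1·5 + 5²) = 126

LHS = RHS: the two sides agree.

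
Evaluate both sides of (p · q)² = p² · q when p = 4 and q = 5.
LHS = (4 · 5)² = 400
RHS = 4² · 5 = 80

LHS ≠ RHS, so the equation does not hold here.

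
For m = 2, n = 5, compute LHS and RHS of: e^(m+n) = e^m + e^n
LHS = e^(2+5) = e^7 ≈ 1097
RHS = e^2 + e^5 ≈ 155.8

LHS ≠ RHS (they differ by about 940.8), so the equation does not hold here.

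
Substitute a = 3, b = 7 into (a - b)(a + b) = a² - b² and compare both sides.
LHS = (3 - 7)(3 + 7) = -40
RHS = 3² - 7² = -40

LHS = RHS: the two sides agree.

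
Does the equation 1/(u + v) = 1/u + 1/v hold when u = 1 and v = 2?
Substituting u = 1, v = 2:

LHS = 1/(1 + 2) = 1/3
RHS = 1/1 + 1/2 = 3/2

LHS ≠ RHS, so the equation does not hold at this point.

Answer: Fails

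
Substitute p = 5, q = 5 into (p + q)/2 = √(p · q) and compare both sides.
LHS = (5 + 5)/2 = 5
RHS = √(5 · 5) = 5

LHS = RHS: the two sides agree.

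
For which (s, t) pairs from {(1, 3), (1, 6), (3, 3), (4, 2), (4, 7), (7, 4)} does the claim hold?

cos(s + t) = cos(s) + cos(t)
None

Testing each pair:
(1, 3): LHS = cos(4) ≈ -0.6536, RHS = cos(3) + cos(1) ≈ -0.4497 → fails
(1, 6): LHS = cos(7) ≈ 0.7539, RHS = cos(1) + cos(6) ≈ 1.5 → fails
(3, 3): LHS = cos(6) ≈ 0.9602, RHS = 2·cos(3) ≈ -1.98 → fails
(4, 2): LHS = cos(6) ≈ 0.9602, RHS = cos(4) + cos(2) ≈ -1.07 → fails
(4, 7): LHS = cos(11) ≈ 0.004426, RHS = cos(4) + cos(7) ≈ 0.1003 → fails
(7, 4): LHS = cos(11) ≈ 0.004426, RHS = cos(4) + cos(7) ≈ 0.1003 → fails

No pair satisfies the claim.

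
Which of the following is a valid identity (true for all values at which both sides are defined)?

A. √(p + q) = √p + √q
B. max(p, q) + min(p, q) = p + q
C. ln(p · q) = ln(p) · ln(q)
B

A: fails at (1, 2) — LHS = √(3) ≈ 1.732, RHS = 1 + √(2) ≈ 2.414.
B: holds — e.g. at (4, 5), both sides equal 9.
C: fails at (5, 5) — LHS = ln(25) ≈ 3.219, RHS = ln(5)² ≈ 2.59.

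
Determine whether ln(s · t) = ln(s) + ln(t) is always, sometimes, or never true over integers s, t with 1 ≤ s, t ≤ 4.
The identity holds for every pair in the range. For instance at (s, t) = (2, 1): both sides equal ln(2) ≈ 0.6931.

Answer: Always true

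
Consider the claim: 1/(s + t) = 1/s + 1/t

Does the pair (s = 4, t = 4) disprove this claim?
Yes

Substituting s = 4, t = 4:
LHS = 1/(4 + 4) = 1/8
RHS = 1/4 + 1/4 = 1/2

Since LHS ≠ RHS, this pair disproves the claim.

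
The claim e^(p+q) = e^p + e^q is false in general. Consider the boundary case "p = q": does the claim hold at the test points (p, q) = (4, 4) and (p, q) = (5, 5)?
No, fails at both test points

At (4, 4): LHS = e^8 ≈ 2981 ≠ RHS = 2·e^4 ≈ 109.2
At (5, 5): LHS = e^10 ≈ 22026.5 ≠ RHS = 2·e^5 ≈ 296.8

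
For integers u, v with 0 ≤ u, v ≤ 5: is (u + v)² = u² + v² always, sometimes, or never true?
It holds at (u, v) = (0, 2) (both sides equal 4), but fails at (u, v) = (2, 4) (LHS = 36, RHS = 20).

Answer: Sometimes true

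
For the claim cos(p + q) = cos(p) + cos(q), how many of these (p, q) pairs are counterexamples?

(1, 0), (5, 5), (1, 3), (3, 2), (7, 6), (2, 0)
Testing each pair:
(1, 0): LHS = cos(1) ≈ 0.5403, RHS = cos(1) + 1 ≈ 1.54 → counterexample
(5, 5): LHS = cos(10) ≈ -0.8391, RHS = 2·cos(5) ≈ 0.5673 → counterexample
(1, 3): LHS = cos(4) ≈ -0.6536, RHS = cos(3) + cos(1) ≈ -0.4497 → counterexample
(3, 2): LHS = cos(5) ≈ 0.2837, RHS = cos(3) + cos(2) ≈ -1.406 → counterexample
(7, 6): LHS = cos(13) ≈ 0.9074, RHS = cos(7) + cos(6) ≈ 1.714 → counterexample
(2, 0): LHS = cos(2) ≈ -0.4161, RHS = cos(2) + 1 ≈ 0.5839 → counterexample

That makes 6 counterexamples.

Answer: 6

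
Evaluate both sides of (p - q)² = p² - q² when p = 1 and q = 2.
LHS = (1 - 2)² = 1
RHS = 1² - 2² = -3

LHS ≠ RHS, so the equation does not hold here.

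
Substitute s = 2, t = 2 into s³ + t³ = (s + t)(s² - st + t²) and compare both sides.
LHS = 2³ + 2³ = 16
RHS = (2 + 2)(2² - 2·2 + 2²) = 16

LHS = RHS: the two sides agree.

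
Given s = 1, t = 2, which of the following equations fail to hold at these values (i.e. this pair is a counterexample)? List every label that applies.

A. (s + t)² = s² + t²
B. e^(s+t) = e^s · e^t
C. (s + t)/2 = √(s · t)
A, C

Evaluating each claim at the given values:
A. LHS = 9, RHS = 5 → fails here (LHS ≠ RHS)
B. LHS = e^3 ≈ 20.09, RHS = e^3 ≈ 20.09 → holds here (LHS = RHS)
C. LHS = 3/2, RHS = √(2) ≈ 1.414 → fails here (LHS ≠ RHS)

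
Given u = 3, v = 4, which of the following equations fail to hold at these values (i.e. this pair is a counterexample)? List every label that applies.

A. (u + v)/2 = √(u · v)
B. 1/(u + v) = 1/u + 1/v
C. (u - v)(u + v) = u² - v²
A, B

Evaluating each claim at the given values:
A. LHS = 7/2, RHS = 2·√(3) ≈ 3.464 → fails here (LHS ≠ RHS)
B. LHS = 1/7, RHS = 7/12 → fails here (LHS ≠ RHS)
C. LHS = -7, RHS = -7 → holds here (LHS = RHS)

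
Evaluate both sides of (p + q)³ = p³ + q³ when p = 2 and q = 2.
LHS = (2 + 2)³ = 64
RHS = 2³ + 2³ = 16

LHS ≠ RHS, so the equation does not hold here.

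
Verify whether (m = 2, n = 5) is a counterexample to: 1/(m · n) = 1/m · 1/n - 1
Yes

Substituting m = 2, n = 5:
LHS = 1/(2 · 5) = 1/10
RHS = 1/2 · 1/5 - 1 = -9/10

Since LHS ≠ RHS, this pair disproves the claim.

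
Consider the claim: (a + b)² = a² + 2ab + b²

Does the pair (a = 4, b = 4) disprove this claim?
Substituting a = 4, b = 4:
LHS = (4 + 4)² = 64
RHS = 4² + 2·4·4 + 4² = 64

The sides agree, so this pair does not disprove the claim.

Answer: No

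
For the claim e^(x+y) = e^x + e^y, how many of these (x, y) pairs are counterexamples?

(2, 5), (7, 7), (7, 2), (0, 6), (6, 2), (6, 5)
6

Testing each pair:
(2, 5): LHS = e^7 ≈ 1097, RHS = e^2 + e^5 ≈ 155.8 → counterexample
(7, 7): LHS = e^14 ≈ 1202604.3, RHS = 2·e^7 ≈ 2193 → counterexample
(7, 2): LHS = e^9 ≈ 8103, RHS = e^2 + e^7 ≈ 1104 → counterexample
(0, 6): LHS = e^6 ≈ 403.4, RHS = 1 + e^6 ≈ 404.4 → counterexample
(6, 2): LHS = e^8 ≈ 2981, RHS = e^2 + e^6 ≈ 410.8 → counterexample
(6, 5): LHS = e^11 ≈ 59874.1, RHS = e^5 + e^6 ≈ 551.8 → counterexample

That makes 6 counterexamples.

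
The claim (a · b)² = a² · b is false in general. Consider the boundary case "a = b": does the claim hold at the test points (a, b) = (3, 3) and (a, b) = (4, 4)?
No, fails at both test points

At (3, 3): LHS = 81 ≠ RHS = 27
At (4, 4): LHS = 256 ≠ RHS = 64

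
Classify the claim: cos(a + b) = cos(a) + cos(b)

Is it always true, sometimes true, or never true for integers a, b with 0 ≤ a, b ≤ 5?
Never true

The claim fails for every pair in the range. For instance at (a, b) = (1, 0): LHS = cos(1) ≈ 0.5403, RHS = cos(1) + 1 ≈ 1.54.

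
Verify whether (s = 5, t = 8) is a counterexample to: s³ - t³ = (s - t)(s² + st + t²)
No

Substituting s = 5, t = 8:
LHS = 5³ - 8³ = -387
RHS = (5 - 8)(5² + 5·8 + 8²) = -387

The sides agree, so this pair does not disprove the claim.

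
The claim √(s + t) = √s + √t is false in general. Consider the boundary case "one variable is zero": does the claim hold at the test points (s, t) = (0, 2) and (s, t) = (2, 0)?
Yes, holds at both test points

At (0, 2): LHS = √(2) ≈ 1.414, RHS = √(2) ≈ 1.414 → equal
At (2, 0): LHS = √(2) ≈ 1.414, RHS = √(2) ≈ 1.414 → equal

So the claim does hold at both of these boundary points, even though it is not an identity.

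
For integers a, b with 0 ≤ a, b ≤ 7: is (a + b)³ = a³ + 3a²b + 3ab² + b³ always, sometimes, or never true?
The identity holds for every pair in the range. For instance at (a, b) = (5, 7): both sides equal 1728.

Answer: Always true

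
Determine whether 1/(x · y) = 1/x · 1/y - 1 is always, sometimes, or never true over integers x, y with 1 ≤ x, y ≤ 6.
The claim fails for every pair in the range. For instance at (x, y) = (4, 5): LHS = 1/20, RHS = -19/20.

Answer: Never true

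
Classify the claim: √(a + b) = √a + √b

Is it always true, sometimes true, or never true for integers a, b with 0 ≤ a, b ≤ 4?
Sometimes true

It holds at (a, b) = (0, 1) (both sides equal 1), but fails at (a, b) = (1, 1) (LHS = √(2) ≈ 1.414, RHS = 2).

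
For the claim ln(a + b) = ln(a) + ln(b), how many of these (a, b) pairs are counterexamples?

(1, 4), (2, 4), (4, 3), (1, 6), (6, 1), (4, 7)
6

Testing each pair:
(1, 4): LHS = ln(5) ≈ 1.609, RHS = ln(4) ≈ 1.386 → counterexample
(2, 4): LHS = ln(6) ≈ 1.792, RHS = ln(2) + ln(4) ≈ 2.079 → counterexample
(4, 3): LHS = ln(7) ≈ 1.946, RHS = ln(3) + ln(4) ≈ 2.485 → counterexample
(1, 6): LHS = ln(7) ≈ 1.946, RHS = ln(6) ≈ 1.792 → counterexample
(6, 1): LHS = ln(7) ≈ 1.946, RHS = ln(6) ≈ 1.792 → counterexample
(4, 7): LHS = ln(11) ≈ 2.398, RHS = ln(4) + ln(7) ≈ 3.332 → counterexample

That makes 6 counterexamples.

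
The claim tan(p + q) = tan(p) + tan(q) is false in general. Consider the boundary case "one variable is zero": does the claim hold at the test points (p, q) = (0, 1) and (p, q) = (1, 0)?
At (0, 1): LHS = tan(1) ≈ 1.557, RHS = tan(1) ≈ 1.557 → equal
At (1, 0): LHS = tan(1) ≈ 1.557, RHS = tan(1) ≈ 1.557 → equal

So the claim does hold at both of these boundary points, even though it is not an identity.

Answer: Yes, holds at both test points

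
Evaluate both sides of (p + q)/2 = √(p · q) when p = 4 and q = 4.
LHS = (4 + 4)/2 = 4
RHS = √(4 · 4) = 4

LHS = RHS: the two sides agree.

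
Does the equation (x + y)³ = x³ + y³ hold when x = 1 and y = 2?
Substituting x = 1, y = 2:

LHS = (1 + 2)³ = 27
RHS = 1³ + 2³ = 9

LHS ≠ RHS, so the equation does not hold at this point.

Answer: Fails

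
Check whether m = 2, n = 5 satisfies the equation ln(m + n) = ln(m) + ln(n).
Fails

Substituting m = 2, n = 5:

LHS = ln(2 + 5) = ln(7) ≈ 1.946
RHS = ln(2) + ln(5) ≈ 2.303

LHS ≠ RHS, so the equation does not hold at this point.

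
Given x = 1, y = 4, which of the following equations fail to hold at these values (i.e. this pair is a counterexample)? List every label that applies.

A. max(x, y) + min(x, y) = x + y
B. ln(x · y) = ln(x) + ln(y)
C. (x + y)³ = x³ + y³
Evaluating each claim at the given values:
A. LHS = 5, RHS = 5 → holds here (LHS = RHS)
B. LHS = ln(4) ≈ 1.386, RHS = ln(4) ≈ 1.386 → holds here (LHS = RHS)
C. LHS = 125, RHS = 65 → fails here (LHS ≠ RHS)

Answer: C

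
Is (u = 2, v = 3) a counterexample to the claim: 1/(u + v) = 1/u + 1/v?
Yes

Substituting u = 2, v = 3:
LHS = 1/(2 + 3) = 1/5
RHS = 1/2 + 1/3 = 5/6

Since LHS ≠ RHS, this pair disproves the claim.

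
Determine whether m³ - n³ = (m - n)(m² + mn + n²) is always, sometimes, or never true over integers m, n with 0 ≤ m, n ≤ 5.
Always true

The identity holds for every pair in the range. For instance at (m, n) = (3, 5): both sides equal -98.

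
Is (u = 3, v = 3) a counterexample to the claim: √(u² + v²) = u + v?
Substituting u = 3, v = 3:
LHS = √(3² + 3²) = 3·√(2) ≈ 4.243
RHS = 3 + 3 = 6

Since LHS ≠ RHS, this pair disproves the claim.

Answer: Yes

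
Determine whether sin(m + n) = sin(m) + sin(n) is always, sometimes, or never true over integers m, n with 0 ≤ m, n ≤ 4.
It holds at (m, n) = (0, 2) (both sides equal sin(2) ≈ 0.9093), but fails at (m, n) = (2, 4) (LHS = sin(6) ≈ -0.2794, RHS = sin(4) + sin(2) ≈ 0.1525).

Answer: Sometimes true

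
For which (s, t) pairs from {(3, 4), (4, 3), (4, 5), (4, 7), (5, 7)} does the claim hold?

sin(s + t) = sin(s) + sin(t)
Testing each pair:
(3, 4): LHS = sin(7) ≈ 0.657, RHS = sin(4) + sin(3) ≈ -0.6157 → fails
(4, 3): LHS = sin(7) ≈ 0.657, RHS = sin(4) + sin(3) ≈ -0.6157 → fails
(4, 5): LHS = sin(9) ≈ 0.4121, RHS = sin(5) + sin(4) ≈ -1.716 → fails
(4, 7): LHS = sin(11) ≈ -1, RHS = sin(4) + sin(7) ≈ -0.09982 → fails
(5, 7): LHS = sin(12) ≈ -0.5366, RHS = sin(5) + sin(7) ≈ -0.3019 → fails

No pair satisfies the claim.

Answer: None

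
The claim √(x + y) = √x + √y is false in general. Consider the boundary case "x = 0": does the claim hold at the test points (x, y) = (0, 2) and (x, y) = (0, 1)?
Yes, holds at both test points

At (0, 2): LHS = √(2) ≈ 1.414, RHS = √(2) ≈ 1.414 → equal
At (0, 1): LHS = 1, RHS = 1 → equal

So the claim does hold at both of these boundary points, even though it is not an identity.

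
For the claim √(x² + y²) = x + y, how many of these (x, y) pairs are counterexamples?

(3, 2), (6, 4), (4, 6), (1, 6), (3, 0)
4

Testing each pair:
(3, 2): LHS = √(13) ≈ 3.606, RHS = 5 → counterexample
(6, 4): LHS = 2·√(13) ≈ 7.211, RHS = 10 → counterexample
(4, 6): LHS = 2·√(13) ≈ 7.211, RHS = 10 → counterexample
(1, 6): LHS = √(37) ≈ 6.083, RHS = 7 → counterexample
(3, 0): LHS = 3, RHS = 3 → satisfies claim

That makes 4 counterexamples.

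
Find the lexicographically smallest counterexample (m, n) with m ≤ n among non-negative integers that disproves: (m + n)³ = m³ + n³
Substituting (1, 1) into the claim:
LHS = (1 + 1)³ = 8
RHS = 1³ + 1³ = 2

Since LHS ≠ RHS, this pair disproves the claim, and no lexicographically smaller pair (m ≤ n, non-negative integers) does.

For instance (1, 5) is also a counterexample (LHS = 216, RHS = 126), but it's lexicographically larger.

Answer: (m, n) = (1, 1)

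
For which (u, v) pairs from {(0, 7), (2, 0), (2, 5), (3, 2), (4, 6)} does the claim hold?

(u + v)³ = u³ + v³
(0, 7), (2, 0)

Testing each pair:
(0, 7): LHS = 343, RHS = 343 → holds
(2, 0): LHS = 8, RHS = 8 → holds
(2, 5): LHS = 343, RHS = 133 → fails
(3, 2): LHS = 125, RHS = 35 → fails
(4, 6): LHS = 1000, RHS = 280 → fails

2 of 5 pairs satisfy the claim.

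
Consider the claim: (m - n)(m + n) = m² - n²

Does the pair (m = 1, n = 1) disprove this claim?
No

Substituting m = 1, n = 1:
LHS = (1 - 1)(1 + 1) = 0
RHS = 1² - 1² = 0

The sides agree, so this pair does not disprove the claim.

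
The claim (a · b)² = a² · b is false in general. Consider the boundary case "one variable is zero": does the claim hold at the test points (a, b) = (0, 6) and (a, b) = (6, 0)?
At (0, 6): LHS = 0, RHS = 0 → equal
At (6, 0): LHS = 0, RHS = 0 → equal

So the claim does hold at both of these boundary points, even though it is not an identity.

Answer: Yes, holds at both test points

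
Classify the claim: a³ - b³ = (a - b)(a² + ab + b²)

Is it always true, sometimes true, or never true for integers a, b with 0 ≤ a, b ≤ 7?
The identity holds for every pair in the range. For instance at (a, b) = (7, 4): both sides equal 279.

Answer: Always true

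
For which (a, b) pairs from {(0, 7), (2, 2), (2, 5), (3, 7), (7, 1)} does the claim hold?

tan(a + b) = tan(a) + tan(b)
(0, 7)

Testing each pair:
(0, 7): LHS = tan(7) ≈ 0.8714, RHS = tan(7) ≈ 0.8714 → holds
(2, 2): LHS = tan(4) ≈ 1.158, RHS = 2·tan(2) ≈ -4.37 → fails
(2, 5): LHS = tan(7) ≈ 0.8714, RHS = tan(5) + tan(2) ≈ -5.566 → fails
(3, 7): LHS = tan(10) ≈ 0.6484, RHS = tan(3) + tan(7) ≈ 0.7289 → fails
(7, 1): LHS = tan(8) ≈ -6.8, RHS = tan(7) + tan(1) ≈ 2.429 → fails

1 of 5 pairs satisfies the claim.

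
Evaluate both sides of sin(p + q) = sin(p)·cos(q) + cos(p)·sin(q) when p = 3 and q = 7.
LHS = sin(3 + 7) = sin(10) ≈ -0.544
RHS = sin(3)·cos(7) + cos(3)·sin(7) = sin(7)·cos(3) + sin(3)·cos(7) ≈ -0.544

LHS = RHS: the two sides agree.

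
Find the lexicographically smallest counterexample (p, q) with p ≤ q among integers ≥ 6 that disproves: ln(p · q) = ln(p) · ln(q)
(p, q) = (6, 6)

Substituting (6, 6) into the claim:
LHS = ln(6 · 6) = ln(36) ≈ 3.584
RHS = ln(6) · ln(6) = ln(6)² ≈ 3.21

Since LHS ≠ RHS, this pair disproves the claim, and no lexicographically smaller pair (p ≤ q, integers ≥ 6) does.

For instance (8, 12) is also a counterexample (LHS = ln(96) ≈ 4.564, RHS = ln(8)·ln(12) ≈ 5.167), but it's lexicographically larger.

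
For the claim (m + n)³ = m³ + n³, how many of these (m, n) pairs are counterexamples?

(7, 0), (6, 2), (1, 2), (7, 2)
3

Testing each pair:
(7, 0): LHS = 343, RHS = 343 → satisfies claim
(6, 2): LHS = 512, RHS = 224 → counterexample
(1, 2): LHS = 27, RHS = 9 → counterexample
(7, 2): LHS = 729, RHS = 351 → counterexample

That makes 3 counterexamples.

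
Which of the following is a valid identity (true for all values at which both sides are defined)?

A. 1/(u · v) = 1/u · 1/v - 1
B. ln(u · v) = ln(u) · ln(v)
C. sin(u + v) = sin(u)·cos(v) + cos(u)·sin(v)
A: fails at (5, 5) — LHS = 1/25, RHS = -24/25.
B: fails at (5, 8) — LHS = ln(40) ≈ 3.689, RHS = ln(5)·ln(8) ≈ 3.347.
C: holds — e.g. at (0, 1), both sides equal sin(1) ≈ 0.8415.

Answer: C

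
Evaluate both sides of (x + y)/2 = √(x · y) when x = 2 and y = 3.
LHS = (2 + 3)/2 = 5/2
RHS = √(2 · 3) = √(6) ≈ 2.449

LHS ≠ RHS (they differ by about 0.05051), so the equation does not hold here.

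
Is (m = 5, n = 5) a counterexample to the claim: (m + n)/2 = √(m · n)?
Substituting m = 5, n = 5:
LHS = (5 + 5)/2 = 5
RHS = √(5 · 5) = 5

The sides agree, so this pair does not disprove the claim.

Answer: No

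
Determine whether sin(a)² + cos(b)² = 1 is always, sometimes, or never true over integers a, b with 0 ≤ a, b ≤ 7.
Sometimes true

It holds at (a, b) = (5, 5) (both sides equal 1), but fails at (a, b) = (1, 3) (LHS = sin(1)² + cos(3)² ≈ 1.688, RHS = 1).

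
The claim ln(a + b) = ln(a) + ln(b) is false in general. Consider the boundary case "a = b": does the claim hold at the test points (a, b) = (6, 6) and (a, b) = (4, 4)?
At (6, 6): LHS = ln(12) ≈ 2.485 ≠ RHS = 2·ln(6) ≈ 3.584
At (4, 4): LHS = ln(8) ≈ 2.079 ≠ RHS = 2·ln(4) ≈ 2.773

Answer: No, fails at both test points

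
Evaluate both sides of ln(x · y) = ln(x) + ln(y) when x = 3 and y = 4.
LHS = ln(3 · 4) = ln(12) ≈ 2.485
RHS = ln(3) + ln(4) ≈ 2.485

LHS = RHS: the two sides agree.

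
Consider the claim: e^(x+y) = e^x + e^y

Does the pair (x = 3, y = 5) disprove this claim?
Substituting x = 3, y = 5:
LHS = e^(3+5) = e^8 ≈ 2981
RHS = e^3 + e^5 ≈ 168.5

Since LHS ≠ RHS, this pair disproves the claim.

Answer: Yes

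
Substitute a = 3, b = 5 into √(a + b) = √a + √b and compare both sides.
LHS = √(3 + 5) = 2·√(2) ≈ 2.828
RHS = √3 + √5 = √(3) + √(5) ≈ 3.968

LHS ≠ RHS (they differ by about 1.14), so the equation does not hold here.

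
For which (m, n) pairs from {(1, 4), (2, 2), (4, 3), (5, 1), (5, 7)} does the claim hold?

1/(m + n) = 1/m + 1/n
Testing each pair:
(1, 4): LHS = 1/5, RHS = 5/4 → fails
(2, 2): LHS = 1/4, RHS = 1 → fails
(4, 3): LHS = 1/7, RHS = 7/12 → fails
(5, 1): LHS = 1/6, RHS = 6/5 → fails
(5, 7): LHS = 1/12, RHS = 12/35 → fails

No pair satisfies the claim.

Answer: None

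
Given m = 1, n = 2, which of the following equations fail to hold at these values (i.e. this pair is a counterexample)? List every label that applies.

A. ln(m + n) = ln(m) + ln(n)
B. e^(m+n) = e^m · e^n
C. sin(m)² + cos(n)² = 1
Evaluating each claim at the given values:
A. LHS = ln(3) ≈ 1.099, RHS = ln(2) ≈ 0.6931 → fails here (LHS ≠ RHS)
B. LHS = e^3 ≈ 20.09, RHS = e^3 ≈ 20.09 → holds here (LHS = RHS)
C. LHS = cos(2)² + sin(1)² ≈ 0.8813, RHS = 1 → fails here (LHS ≠ RHS)

Answer: A, C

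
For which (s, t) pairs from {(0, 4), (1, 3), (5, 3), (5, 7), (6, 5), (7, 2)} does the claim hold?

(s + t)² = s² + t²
Testing each pair:
(0, 4): LHS = 16, RHS = 16 → holds
(1, 3): LHS = 16, RHS = 10 → fails
(5, 3): LHS = 64, RHS = 34 → fails
(5, 7): LHS = 144, RHS = 74 → fails
(6, 5): LHS = 121, RHS = 61 → fails
(7, 2): LHS = 81, RHS = 53 → fails

1 of 6 pairs satisfies the claim.

Answer: (0, 4)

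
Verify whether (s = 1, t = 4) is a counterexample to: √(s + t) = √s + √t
Substituting s = 1, t = 4:
LHS = √(1 + 4) = √(5) ≈ 2.236
RHS = √1 + √4 = 3

Since LHS ≠ RHS, this pair disproves the claim.

Answer: Yes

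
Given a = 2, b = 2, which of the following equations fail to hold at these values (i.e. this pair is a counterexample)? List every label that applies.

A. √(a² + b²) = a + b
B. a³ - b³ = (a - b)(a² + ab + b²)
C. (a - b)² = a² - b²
A

Evaluating each claim at the given values:
A. LHS = 2·√(2) ≈ 2.828, RHS = 4 → fails here (LHS ≠ RHS)
B. LHS = 0, RHS = 0 → holds here (LHS = RHS)
C. LHS = 0, RHS = 0 → holds here (LHS = RHS)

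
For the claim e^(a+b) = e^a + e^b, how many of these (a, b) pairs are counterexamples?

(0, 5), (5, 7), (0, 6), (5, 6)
Testing each pair:
(0, 5): LHS = e^5 ≈ 148.4, RHS = 1 + e^5 ≈ 149.4 → counterexample
(5, 7): LHS = e^12 ≈ 162754.8, RHS = e^5 + e^7 ≈ 1245 → counterexample
(0, 6): LHS = e^6 ≈ 403.4, RHS = 1 + e^6 ≈ 404.4 → counterexample
(5, 6): LHS = e^11 ≈ 59874.1, RHS = e^5 + e^6 ≈ 551.8 → counterexample

That makes 4 counterexamples.

Answer: 4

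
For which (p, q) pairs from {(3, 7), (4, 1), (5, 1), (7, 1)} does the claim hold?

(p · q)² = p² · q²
Testing each pair:
(3, 7): LHS = 441, RHS = 441 → holds
(4, 1): LHS = 16, RHS = 16 → holds
(5, 1): LHS = 25, RHS = 25 → holds
(7, 1): LHS = 49, RHS = 49 → holds

Every pair satisfies the claim.

Answer: All pairs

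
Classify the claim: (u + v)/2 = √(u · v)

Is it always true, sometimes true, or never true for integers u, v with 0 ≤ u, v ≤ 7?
It holds at (u, v) = (0, 0) (both sides equal 0), but fails at (u, v) = (4, 3) (LHS = 7/2, RHS = 2·√(3) ≈ 3.464).

Answer: Sometimes true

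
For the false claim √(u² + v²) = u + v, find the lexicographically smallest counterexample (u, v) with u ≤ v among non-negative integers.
At (0, 6): both sides equal 6, so it holds there.
At (0, 7): both sides equal 7, so it holds there.

Substituting (1, 1) into the claim:
LHS = √(1² + 1²) = √(2) ≈ 1.414
RHS = 1 + 1 = 2

Since LHS ≠ RHS, this pair disproves the claim, and no lexicographically smaller pair (u ≤ v, non-negative integers) does.

For instance (6, 6) is also a counterexample (LHS = 6·√(2) ≈ 8.485, RHS = 12), but it's lexicographically larger.

Answer: (u, v) = (1, 1)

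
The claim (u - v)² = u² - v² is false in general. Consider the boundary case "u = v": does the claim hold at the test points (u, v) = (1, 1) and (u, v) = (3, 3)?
Yes, holds at both test points

At (1, 1): LHS = 0, RHS = 0 → equal
At (3, 3): LHS = 0, RHS = 0 → equal

So the claim does hold at both of these boundary points, even though it is not an identity.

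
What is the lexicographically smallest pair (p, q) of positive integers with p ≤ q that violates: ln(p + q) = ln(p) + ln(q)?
(p, q) = (1, 1)

Substituting (1, 1) into the claim:
LHS = ln(1 + 1) = ln(2) ≈ 0.6931
RHS = ln(1) + ln(1) = 0

Since LHS ≠ RHS, this pair disproves the claim, and no lexicographically smaller pair (p ≤ q, positive integers) does.

For instance (3, 3) is also a counterexample (LHS = ln(6) ≈ 1.792, RHS = 2·ln(3) ≈ 2.197), but it's lexicographically larger.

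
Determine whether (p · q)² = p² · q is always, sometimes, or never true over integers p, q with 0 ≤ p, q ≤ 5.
It holds at (p, q) = (5, 0) (both sides equal 0), but fails at (p, q) = (2, 3) (LHS = 36, RHS = 12).

Answer: Sometimes true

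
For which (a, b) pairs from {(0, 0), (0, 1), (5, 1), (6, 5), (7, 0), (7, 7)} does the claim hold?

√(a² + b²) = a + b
Testing each pair:
(0, 0): LHS = 0, RHS = 0 → holds
(0, 1): LHS = 1, RHS = 1 → holds
(5, 1): LHS = √(26) ≈ 5.099, RHS = 6 → fails
(6, 5): LHS = √(61) ≈ 7.81, RHS = 11 → fails
(7, 0): LHS = 7, RHS = 7 → holds
(7, 7): LHS = 7·√(2) ≈ 9.899, RHS = 14 → fails

3 of 6 pairs satisfy the claim.

Answer: (0, 0), (0, 1), (7, 0)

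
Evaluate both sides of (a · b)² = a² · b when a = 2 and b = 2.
LHS = (2 · 2)² = 16
RHS = 2² · 2 = 8

LHS ≠ RHS, so the equation does not hold here.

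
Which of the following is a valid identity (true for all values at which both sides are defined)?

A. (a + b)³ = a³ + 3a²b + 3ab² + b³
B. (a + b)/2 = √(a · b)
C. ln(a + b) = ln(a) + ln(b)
A: holds — e.g. at (3, 3), both sides equal 216.
B: fails at (1, 2) — LHS = 3/2, RHS = √(2) ≈ 1.414.
C: fails at (3, 3) — LHS = ln(6) ≈ 1.792, RHS = 2·ln(3) ≈ 2.197.

Answer: A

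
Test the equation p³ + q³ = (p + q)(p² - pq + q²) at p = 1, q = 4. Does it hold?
Substituting p = 1, q = 4:

LHS = 1³ + 4³ = 65
RHS = (1 + 4)(1² - 1·4 + 4²) = 65

LHS = RHS, so the equation holds at this point.

Answer: Holds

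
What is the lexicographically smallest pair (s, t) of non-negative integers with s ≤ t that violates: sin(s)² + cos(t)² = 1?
(s, t) = (0, 1)

At (0, 0): both sides equal 1, so it holds there.

Substituting (0, 1) into the claim:
LHS = sin(0)² + cos(1)² = cos(1)² ≈ 0.2919
RHS = 1

Since LHS ≠ RHS, this pair disproves the claim, and no lexicographically smaller pair (s ≤ t, non-negative integers) does.

For instance (1, 7) is also a counterexample (LHS = cos(7)² + sin(1)² ≈ 1.276, RHS = 1), but it's lexicographically larger.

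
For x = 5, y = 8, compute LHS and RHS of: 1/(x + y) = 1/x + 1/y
LHS = 1/(5 + 8) = 1/13
RHS = 1/5 + 1/8 = 13/40

LHS ≠ RHS, so the equation does not hold here.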